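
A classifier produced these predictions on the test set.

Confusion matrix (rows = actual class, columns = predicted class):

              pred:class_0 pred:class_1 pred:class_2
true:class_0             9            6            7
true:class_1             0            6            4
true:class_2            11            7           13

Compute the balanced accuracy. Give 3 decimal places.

Balanced accuracy = mean of per-class recall.
  class_0: recall = 9/22 = 0.4091
  class_1: recall = 6/10 = 0.6000
  class_2: recall = 13/31 = 0.4194
Mean = (0.4091 + 0.6000 + 0.4194) / 3 = 0.476

0.476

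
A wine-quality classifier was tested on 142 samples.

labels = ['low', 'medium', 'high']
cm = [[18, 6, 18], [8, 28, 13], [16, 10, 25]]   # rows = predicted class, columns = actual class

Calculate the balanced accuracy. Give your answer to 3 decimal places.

Balanced accuracy = mean of per-class recall.
  low: recall = 18/42 = 0.4286
  medium: recall = 28/44 = 0.6364
  high: recall = 25/56 = 0.4464
Mean = (0.4286 + 0.6364 + 0.4464) / 3 = 0.504

0.504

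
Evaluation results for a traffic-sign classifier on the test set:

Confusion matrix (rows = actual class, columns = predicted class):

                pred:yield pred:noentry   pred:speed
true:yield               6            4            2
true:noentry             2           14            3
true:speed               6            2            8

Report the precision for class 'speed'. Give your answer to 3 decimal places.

0.615

Take TP from the diagonal, FP from the rest of the 'speed' prediction marginal, FN from the rest of the 'speed' actual marginal.
precision = TP/(TP+FP).
speed: TP=8, FP=2+3=5 → 8/13 = 0.6154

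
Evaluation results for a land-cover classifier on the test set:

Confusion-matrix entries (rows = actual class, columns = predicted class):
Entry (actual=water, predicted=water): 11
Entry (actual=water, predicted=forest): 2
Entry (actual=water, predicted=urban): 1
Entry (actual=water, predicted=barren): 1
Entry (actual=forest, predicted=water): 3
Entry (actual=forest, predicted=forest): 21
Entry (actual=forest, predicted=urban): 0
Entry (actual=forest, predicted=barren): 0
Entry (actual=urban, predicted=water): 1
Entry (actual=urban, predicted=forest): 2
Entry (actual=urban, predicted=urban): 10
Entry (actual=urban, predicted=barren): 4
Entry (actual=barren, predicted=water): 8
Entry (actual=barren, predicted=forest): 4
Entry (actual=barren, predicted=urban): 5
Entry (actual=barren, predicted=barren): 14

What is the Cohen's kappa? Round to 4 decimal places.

0.5241

Observed agreement pₒ = trace/N = 56/87 = 0.64368
Expected agreement pₑ = Σ (rowᵢ·colᵢ)/N² = (15·23 + 24·29 + 17·16 + 31·19)/87² = 0.25129
κ = (pₒ − pₑ)/(1 − pₑ) = (0.64368 − 0.25129)/(1 − 0.25129) = 0.5241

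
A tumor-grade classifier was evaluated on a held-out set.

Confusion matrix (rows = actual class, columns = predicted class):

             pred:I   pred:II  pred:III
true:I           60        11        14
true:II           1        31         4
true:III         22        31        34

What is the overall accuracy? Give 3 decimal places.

Accuracy = trace / total = (60+31+34=125) / 208 = 125/208 = 0.601

0.601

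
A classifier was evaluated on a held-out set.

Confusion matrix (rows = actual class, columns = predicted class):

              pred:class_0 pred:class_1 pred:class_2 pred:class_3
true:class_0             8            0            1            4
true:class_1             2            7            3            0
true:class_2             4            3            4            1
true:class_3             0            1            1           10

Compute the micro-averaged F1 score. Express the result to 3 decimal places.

0.592

Micro-averaging pools counts across classes: ΣTP=29, ΣFP=20, ΣFN=20.
Micro-F1 score = 2·TP/(2·TP+FP+FN) on pooled counts = 0.592 (equals overall accuracy in single-label multiclass).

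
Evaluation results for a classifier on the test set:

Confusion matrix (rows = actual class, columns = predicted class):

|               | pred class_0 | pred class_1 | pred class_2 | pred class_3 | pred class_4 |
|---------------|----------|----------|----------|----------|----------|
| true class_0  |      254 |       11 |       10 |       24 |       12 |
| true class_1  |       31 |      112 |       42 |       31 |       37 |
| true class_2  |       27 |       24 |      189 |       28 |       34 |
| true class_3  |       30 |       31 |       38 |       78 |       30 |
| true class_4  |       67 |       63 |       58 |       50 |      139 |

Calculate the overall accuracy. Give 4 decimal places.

Accuracy = trace / total = (254+112+189+78+139=772) / 1450 = 772/1450 = 0.5324

0.5324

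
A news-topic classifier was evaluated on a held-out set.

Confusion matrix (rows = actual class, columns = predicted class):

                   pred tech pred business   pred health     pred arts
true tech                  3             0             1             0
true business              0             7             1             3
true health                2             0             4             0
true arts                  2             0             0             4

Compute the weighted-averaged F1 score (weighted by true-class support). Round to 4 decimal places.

Per-class F1 score (2·TP/(2·TP+FP+FN)):
  tech: TP=3, FP=0+2+2=4, FN=0+1+0=1 → 6/11 = 0.54545
  business: TP=7, FP=0+0+0=0, FN=0+1+3=4 → 14/18 = 0.77778
  health: TP=4, FP=1+1+0=2, FN=2+0+0=2 → 8/12 = 0.66667
  arts: TP=4, FP=0+3+0=3, FN=2+0+0=2 → 8/13 = 0.61538
Weighted-F1 score = Σ (supportᵢ/N)·F1 scoreᵢ with N=27: (4/27)·0.54545 + (11/27)·0.77778 + (6/27)·0.66667 + (6/27)·0.61538 = 0.6826

0.6826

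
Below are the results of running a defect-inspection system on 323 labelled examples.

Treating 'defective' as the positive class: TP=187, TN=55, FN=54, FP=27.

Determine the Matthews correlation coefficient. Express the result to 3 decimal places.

MCC = (TP·TN − FP·FN) / √((TP+FP)(TP+FN)(TN+FP)(TN+FN))
Numerator = 187·55 − 27·54 = 8827
Denominator = √(214·241·82·109) = √460968412 = 21470.1749
MCC = 8827 / 21470.1749 = 0.411

0.411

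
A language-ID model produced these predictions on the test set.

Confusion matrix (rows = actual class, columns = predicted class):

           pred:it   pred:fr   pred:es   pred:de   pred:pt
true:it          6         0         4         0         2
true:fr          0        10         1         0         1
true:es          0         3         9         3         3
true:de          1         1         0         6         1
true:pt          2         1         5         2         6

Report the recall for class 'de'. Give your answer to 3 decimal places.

recall = TP/(TP+FN).
de: TP=6, FN=1+1+0+1=3 → 6/9 = 0.6667

0.667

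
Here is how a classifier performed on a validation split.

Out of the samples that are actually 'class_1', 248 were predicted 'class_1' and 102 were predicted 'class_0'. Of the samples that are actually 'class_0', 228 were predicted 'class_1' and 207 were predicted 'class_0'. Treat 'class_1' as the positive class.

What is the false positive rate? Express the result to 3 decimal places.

0.524

FPR = FP/(FP+TN) = 228/(228+207) = 0.524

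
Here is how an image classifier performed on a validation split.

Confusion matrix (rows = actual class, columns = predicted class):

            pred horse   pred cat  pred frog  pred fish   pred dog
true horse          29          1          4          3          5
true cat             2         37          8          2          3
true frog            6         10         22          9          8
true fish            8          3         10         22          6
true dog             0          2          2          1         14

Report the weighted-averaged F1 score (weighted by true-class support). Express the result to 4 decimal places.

0.5684

Per-class F1 score (2·TP/(2·TP+FP+FN)):
  horse: TP=29, FP=2+6+8+0=16, FN=1+4+3+5=13 → 58/87 = 0.66667
  cat: TP=37, FP=1+10+3+2=16, FN=2+8+2+3=15 → 74/105 = 0.70476
  frog: TP=22, FP=4+8+10+2=24, FN=6+10+9+8=33 → 44/101 = 0.43564
  fish: TP=22, FP=3+2+9+1=15, FN=8+3+10+6=27 → 44/86 = 0.51163
  dog: TP=14, FP=5+3+8+6=22, FN=0+2+2+1=5 → 28/55 = 0.50909
Weighted-F1 score = Σ (supportᵢ/N)·F1 scoreᵢ with N=217: (42/217)·0.66667 + (52/217)·0.70476 + (55/217)·0.43564 + (49/217)·0.51163 + (19/217)·0.50909 = 0.5684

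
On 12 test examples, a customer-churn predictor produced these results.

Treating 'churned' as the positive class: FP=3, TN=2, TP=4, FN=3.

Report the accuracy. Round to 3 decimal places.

0.500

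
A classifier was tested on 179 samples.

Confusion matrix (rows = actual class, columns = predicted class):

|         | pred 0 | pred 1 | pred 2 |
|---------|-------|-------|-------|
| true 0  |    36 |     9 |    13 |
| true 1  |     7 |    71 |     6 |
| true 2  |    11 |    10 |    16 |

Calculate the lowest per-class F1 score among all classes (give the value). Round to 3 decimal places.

0.444

Per-class F1 score (2·TP/(2·TP+FP+FN)):
  0: TP=36, FP=7+11=18, FN=9+13=22 → 72/112 = 0.6429
  1: TP=71, FP=9+10=19, FN=7+6=13 → 142/174 = 0.8161
  2: TP=16, FP=13+6=19, FN=11+10=21 → 32/72 = 0.4444
Lowest is class '2' with F1 score = 0.444.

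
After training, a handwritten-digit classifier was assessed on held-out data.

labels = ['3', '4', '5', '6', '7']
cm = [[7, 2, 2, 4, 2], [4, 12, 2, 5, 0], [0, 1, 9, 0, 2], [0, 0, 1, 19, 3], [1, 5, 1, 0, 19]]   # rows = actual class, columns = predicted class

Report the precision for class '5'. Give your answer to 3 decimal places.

Take TP from the diagonal, FP from the rest of the '5' prediction marginal, FN from the rest of the '5' actual marginal.
precision = TP/(TP+FP).
5: TP=9, FP=2+2+1+1=6 → 9/15 = 0.6000

0.600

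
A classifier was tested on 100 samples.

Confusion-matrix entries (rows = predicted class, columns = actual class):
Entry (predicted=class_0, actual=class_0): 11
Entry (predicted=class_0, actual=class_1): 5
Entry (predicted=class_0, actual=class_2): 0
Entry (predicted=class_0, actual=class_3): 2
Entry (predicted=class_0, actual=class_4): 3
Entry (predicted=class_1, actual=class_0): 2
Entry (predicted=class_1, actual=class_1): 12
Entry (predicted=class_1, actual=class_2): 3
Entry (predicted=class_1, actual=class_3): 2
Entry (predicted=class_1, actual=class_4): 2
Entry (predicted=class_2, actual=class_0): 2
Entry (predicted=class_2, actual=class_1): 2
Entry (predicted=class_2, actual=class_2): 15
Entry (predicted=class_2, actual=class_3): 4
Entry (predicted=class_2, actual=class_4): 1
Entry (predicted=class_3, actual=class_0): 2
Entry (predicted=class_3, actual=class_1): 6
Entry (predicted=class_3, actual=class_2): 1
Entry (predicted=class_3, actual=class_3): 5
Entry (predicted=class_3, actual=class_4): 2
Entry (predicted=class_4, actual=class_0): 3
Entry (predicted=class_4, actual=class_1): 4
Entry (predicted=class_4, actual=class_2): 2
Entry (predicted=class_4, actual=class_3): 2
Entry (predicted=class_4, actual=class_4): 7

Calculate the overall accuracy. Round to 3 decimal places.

0.500

Accuracy = trace / total = (11+12+15+5+7=50) / 100 = 50/100 = 0.500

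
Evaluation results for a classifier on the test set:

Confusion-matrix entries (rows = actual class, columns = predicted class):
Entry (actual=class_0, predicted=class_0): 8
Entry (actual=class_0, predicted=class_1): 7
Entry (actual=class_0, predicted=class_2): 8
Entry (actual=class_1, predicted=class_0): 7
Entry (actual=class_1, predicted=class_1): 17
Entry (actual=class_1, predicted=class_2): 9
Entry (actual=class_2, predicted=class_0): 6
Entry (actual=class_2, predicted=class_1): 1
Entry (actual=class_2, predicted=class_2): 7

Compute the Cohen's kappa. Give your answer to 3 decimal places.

0.183

Observed agreement pₒ = trace/N = 32/70 = 0.4571
Expected agreement pₑ = Σ (rowᵢ·colᵢ)/N² = (23·21 + 33·25 + 14·24)/70² = 0.3355
κ = (pₒ − pₑ)/(1 − pₑ) = (0.4571 − 0.3355)/(1 − 0.3355) = 0.183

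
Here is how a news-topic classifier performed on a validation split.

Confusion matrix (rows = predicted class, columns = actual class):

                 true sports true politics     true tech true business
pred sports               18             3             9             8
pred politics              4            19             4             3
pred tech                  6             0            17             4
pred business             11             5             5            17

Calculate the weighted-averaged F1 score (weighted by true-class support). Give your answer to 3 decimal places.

Per-class F1 score (2·TP/(2·TP+FP+FN)):
  sports: TP=18, FP=3+9+8=20, FN=4+6+11=21 → 36/77 = 0.4675
  politics: TP=19, FP=4+4+3=11, FN=3+0+5=8 → 38/57 = 0.6667
  tech: TP=17, FP=6+0+4=10, FN=9+4+5=18 → 34/62 = 0.5484
  business: TP=17, FP=11+5+5=21, FN=8+3+4=15 → 34/70 = 0.4857
Weighted-F1 score = Σ (supportᵢ/N)·F1 scoreᵢ with N=133: (39/133)·0.4675 + (27/133)·0.6667 + (35/133)·0.5484 + (32/133)·0.4857 = 0.534

0.534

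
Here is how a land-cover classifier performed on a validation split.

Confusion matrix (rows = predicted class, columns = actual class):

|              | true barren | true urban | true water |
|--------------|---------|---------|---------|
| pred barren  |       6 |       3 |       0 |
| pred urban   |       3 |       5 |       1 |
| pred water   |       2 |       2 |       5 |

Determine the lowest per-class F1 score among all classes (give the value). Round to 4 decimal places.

0.5263

Per-class F1 score (2·TP/(2·TP+FP+FN)):
  barren: TP=6, FP=3+0=3, FN=3+2=5 → 12/20 = 0.60000
  urban: TP=5, FP=3+1=4, FN=3+2=5 → 10/19 = 0.52632
  water: TP=5, FP=2+2=4, FN=0+1=1 → 10/15 = 0.66667
Lowest is class 'urban' with F1 score = 0.5263.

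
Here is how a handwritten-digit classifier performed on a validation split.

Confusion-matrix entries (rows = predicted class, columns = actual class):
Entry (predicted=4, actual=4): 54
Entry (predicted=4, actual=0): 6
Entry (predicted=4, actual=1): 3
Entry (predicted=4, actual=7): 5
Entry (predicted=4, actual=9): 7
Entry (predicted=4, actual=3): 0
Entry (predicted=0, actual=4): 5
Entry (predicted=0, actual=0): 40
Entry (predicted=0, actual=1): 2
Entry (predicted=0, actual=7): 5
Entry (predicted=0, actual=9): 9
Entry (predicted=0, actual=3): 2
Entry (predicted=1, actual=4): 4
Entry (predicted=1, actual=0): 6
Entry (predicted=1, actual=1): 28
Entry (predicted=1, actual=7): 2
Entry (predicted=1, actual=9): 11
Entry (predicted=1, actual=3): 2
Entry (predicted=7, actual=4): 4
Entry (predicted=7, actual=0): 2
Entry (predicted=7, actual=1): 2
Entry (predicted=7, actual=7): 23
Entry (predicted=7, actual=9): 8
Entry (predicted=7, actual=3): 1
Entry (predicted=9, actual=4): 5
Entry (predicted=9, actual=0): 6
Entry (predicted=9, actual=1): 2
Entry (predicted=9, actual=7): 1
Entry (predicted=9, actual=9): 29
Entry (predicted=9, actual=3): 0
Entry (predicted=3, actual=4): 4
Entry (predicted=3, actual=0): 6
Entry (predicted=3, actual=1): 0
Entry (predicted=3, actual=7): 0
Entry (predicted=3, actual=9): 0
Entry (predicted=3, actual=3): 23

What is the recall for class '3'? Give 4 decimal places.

0.8214

One-vs-rest for '3': TP = diagonal; FP = other classes predicted '3'; FN = '3' predicted as other.
recall = TP/(TP+FN).
3: TP=23, FN=0+2+2+1+0=5 → 23/28 = 0.82143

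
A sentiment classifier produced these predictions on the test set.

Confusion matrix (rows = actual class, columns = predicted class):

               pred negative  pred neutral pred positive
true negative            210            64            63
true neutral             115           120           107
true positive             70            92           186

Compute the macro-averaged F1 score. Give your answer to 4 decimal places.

0.4968

Per-class F1 score (2·TP/(2·TP+FP+FN)):
  negative: TP=210, FP=115+70=185, FN=64+63=127 → 420/732 = 0.57377
  neutral: TP=120, FP=64+92=156, FN=115+107=222 → 240/618 = 0.38835
  positive: TP=186, FP=63+107=170, FN=70+92=162 → 372/704 = 0.52841
Macro-F1 score = mean = (0.57377 + 0.38835 + 0.52841) / 3 = 0.4968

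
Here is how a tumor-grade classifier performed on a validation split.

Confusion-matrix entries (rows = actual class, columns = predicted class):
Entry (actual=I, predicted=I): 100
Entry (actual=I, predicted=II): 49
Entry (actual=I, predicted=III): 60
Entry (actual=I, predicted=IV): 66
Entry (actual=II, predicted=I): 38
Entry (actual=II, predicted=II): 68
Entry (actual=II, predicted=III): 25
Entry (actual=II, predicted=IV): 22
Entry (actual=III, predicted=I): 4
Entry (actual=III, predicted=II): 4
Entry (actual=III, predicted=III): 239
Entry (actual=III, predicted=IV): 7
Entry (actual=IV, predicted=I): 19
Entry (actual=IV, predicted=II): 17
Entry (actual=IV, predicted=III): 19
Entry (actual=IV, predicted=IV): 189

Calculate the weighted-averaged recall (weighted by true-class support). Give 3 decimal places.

Per-class recall (TP/(TP+FN)):
  I: TP=100, FN=49+60+66=175 → 100/275 = 0.3636
  II: TP=68, FN=38+25+22=85 → 68/153 = 0.4444
  III: TP=239, FN=4+4+7=15 → 239/254 = 0.9409
  IV: TP=189, FN=19+17+19=55 → 189/244 = 0.7746
Weighted-recall = Σ (supportᵢ/N)·recallᵢ with N=926: (275/926)·0.3636 + (153/926)·0.4444 + (254/926)·0.9409 + (244/926)·0.7746 = 0.644

0.644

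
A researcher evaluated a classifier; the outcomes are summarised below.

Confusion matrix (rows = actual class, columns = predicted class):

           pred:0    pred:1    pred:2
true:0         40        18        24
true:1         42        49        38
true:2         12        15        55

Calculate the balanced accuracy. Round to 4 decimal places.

Balanced accuracy = mean of per-class recall.
  0: recall = 40/82 = 0.48780
  1: recall = 49/129 = 0.37984
  2: recall = 55/82 = 0.67073
Mean = (0.48780 + 0.37984 + 0.67073) / 3 = 0.5128

0.5128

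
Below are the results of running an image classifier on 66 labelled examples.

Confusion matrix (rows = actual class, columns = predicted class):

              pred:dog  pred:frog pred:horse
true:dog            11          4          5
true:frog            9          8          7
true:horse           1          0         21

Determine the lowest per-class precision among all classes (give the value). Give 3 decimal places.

0.524

Per-class precision (TP/(TP+FP)):
  dog: TP=11, FP=9+1=10 → 11/21 = 0.5238
  frog: TP=8, FP=4+0=4 → 8/12 = 0.6667
  horse: TP=21, FP=5+7=12 → 21/33 = 0.6364
Lowest is class 'dog' with precision = 0.524.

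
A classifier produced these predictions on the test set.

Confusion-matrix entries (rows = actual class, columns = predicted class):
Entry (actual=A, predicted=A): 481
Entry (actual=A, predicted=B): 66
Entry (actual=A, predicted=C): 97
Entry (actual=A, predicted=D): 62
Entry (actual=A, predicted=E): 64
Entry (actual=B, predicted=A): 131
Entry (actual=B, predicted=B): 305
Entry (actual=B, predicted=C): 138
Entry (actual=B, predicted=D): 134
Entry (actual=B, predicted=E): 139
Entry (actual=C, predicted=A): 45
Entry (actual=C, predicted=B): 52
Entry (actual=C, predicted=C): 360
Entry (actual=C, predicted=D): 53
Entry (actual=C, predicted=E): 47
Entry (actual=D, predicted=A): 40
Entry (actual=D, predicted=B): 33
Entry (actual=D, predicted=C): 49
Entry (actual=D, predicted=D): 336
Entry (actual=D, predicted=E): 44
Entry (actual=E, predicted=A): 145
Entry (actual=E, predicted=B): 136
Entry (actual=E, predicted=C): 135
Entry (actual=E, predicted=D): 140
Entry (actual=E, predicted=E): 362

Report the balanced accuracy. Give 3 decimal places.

Balanced accuracy = mean of per-class recall.
  A: recall = 481/770 = 0.6247
  B: recall = 305/847 = 0.3601
  C: recall = 360/557 = 0.6463
  D: recall = 336/502 = 0.6693
  E: recall = 362/918 = 0.3943
Mean = (0.6247 + 0.3601 + 0.6463 + 0.6693 + 0.3943) / 5 = 0.539

0.539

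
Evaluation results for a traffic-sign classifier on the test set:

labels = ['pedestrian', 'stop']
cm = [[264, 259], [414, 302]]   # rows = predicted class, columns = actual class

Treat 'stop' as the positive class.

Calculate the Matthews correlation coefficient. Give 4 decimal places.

MCC = (TP·TN − FP·FN) / √((TP+FP)(TP+FN)(TN+FP)(TN+FN))
Numerator = 302·264 − 414·259 = -27498
Denominator = √(716·561·678·523) = √142431899544 = 377401.5097
MCC = -27498 / 377401.5097 = -0.0729

-0.0729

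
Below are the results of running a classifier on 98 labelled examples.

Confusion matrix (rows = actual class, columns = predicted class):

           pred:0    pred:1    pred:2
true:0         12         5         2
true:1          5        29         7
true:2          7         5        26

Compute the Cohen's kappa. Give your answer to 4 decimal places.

0.5115

Observed agreement pₒ = trace/N = 67/98 = 0.68367
Expected agreement pₑ = Σ (rowᵢ·colᵢ)/N² = (19·24 + 41·39 + 38·35)/98² = 0.35246
κ = (pₒ − pₑ)/(1 − pₑ) = (0.68367 − 0.35246)/(1 − 0.35246) = 0.5115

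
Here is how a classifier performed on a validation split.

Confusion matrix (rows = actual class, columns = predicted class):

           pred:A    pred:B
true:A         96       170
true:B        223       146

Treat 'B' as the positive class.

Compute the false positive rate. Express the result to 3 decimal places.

0.639

FPR = FP/(FP+TN) = 170/(170+96) = 0.639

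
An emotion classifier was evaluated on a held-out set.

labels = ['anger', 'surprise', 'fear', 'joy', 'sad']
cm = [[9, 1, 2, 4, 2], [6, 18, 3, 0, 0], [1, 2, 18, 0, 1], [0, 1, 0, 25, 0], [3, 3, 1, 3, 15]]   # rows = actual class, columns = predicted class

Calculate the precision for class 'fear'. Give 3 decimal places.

One-vs-rest for 'fear': TP = diagonal; FP = other classes predicted 'fear'; FN = 'fear' predicted as other.
precision = TP/(TP+FP).
fear: TP=18, FP=2+3+0+1=6 → 18/24 = 0.7500

0.750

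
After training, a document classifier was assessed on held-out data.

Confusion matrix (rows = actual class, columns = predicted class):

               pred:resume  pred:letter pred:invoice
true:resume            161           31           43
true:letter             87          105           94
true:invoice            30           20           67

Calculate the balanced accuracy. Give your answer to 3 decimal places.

Balanced accuracy = mean of per-class recall.
  resume: recall = 161/235 = 0.6851
  letter: recall = 105/286 = 0.3671
  invoice: recall = 67/117 = 0.5726
Mean = (0.6851 + 0.3671 + 0.5726) / 3 = 0.542

0.542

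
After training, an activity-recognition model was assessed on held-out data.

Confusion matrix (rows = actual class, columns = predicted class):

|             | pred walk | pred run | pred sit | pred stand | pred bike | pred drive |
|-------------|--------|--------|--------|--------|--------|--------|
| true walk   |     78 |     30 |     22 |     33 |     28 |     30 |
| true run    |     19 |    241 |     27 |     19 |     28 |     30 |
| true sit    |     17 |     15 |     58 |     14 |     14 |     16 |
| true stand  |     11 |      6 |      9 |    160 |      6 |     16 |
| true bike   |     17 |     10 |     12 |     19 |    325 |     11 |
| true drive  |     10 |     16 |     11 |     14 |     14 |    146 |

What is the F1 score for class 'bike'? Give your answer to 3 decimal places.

One-vs-rest for 'bike': TP = diagonal; FP = other classes predicted 'bike'; FN = 'bike' predicted as other.
F1 score = 2·TP/(2·TP+FP+FN).
bike: TP=325, FP=28+28+14+6+14=90, FN=17+10+12+19+11=69 → 650/809 = 0.8035

0.803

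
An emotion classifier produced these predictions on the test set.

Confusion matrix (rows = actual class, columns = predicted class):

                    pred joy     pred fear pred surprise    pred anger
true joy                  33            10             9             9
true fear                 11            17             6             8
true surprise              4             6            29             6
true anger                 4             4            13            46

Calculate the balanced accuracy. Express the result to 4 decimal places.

0.5692

Balanced accuracy = mean of per-class recall.
  joy: recall = 33/61 = 0.54098
  fear: recall = 17/42 = 0.40476
  surprise: recall = 29/45 = 0.64444
  anger: recall = 46/67 = 0.68657
Mean = (0.54098 + 0.40476 + 0.64444 + 0.68657) / 4 = 0.5692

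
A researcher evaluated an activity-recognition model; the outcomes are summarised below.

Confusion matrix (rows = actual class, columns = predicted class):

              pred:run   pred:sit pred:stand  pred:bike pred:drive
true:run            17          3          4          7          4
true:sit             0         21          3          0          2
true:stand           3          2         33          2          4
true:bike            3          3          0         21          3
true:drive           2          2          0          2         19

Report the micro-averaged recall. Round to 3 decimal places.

Micro-averaging pools counts across classes: ΣTP=111, ΣFP=49, ΣFN=49.
Micro-recall = TP/(TP+FN) on pooled counts = 0.694 (equals overall accuracy in single-label multiclass).

0.694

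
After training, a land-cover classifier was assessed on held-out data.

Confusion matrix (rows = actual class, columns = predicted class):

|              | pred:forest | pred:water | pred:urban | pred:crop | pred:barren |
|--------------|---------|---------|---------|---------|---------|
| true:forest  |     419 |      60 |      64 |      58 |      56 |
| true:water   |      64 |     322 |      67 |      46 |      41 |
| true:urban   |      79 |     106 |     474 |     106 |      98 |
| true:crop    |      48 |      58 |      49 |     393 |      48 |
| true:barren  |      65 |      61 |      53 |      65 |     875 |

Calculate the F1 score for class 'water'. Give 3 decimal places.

0.561

F1 score = 2·TP/(2·TP+FP+FN).
water: TP=322, FP=60+106+58+61=285, FN=64+67+46+41=218 → 644/1147 = 0.5615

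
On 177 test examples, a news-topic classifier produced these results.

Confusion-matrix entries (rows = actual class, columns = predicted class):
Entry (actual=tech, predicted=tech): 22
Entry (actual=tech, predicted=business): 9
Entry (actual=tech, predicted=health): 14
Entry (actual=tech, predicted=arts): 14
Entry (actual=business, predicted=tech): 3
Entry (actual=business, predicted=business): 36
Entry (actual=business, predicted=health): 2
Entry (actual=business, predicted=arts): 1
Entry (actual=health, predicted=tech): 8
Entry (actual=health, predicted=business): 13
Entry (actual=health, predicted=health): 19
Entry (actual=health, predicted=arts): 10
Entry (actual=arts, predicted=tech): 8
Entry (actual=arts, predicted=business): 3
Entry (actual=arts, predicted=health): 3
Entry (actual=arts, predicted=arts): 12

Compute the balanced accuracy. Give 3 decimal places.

0.518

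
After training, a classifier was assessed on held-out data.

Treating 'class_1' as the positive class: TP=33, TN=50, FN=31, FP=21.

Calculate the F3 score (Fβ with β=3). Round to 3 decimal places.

0.524

Fβ = (1+β²)·TP / ((1+β²)·TP + β²·FN + FP), with β²=9
= 10·33 / (10·33 + 9·31 + 21) = 0.524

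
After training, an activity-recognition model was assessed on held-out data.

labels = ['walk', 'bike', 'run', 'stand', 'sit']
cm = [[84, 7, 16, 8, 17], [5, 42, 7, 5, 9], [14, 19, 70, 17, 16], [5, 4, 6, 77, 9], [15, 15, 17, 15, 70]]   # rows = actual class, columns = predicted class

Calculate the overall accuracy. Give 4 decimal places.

Accuracy = trace / total = (84+42+70+77+70=343) / 569 = 343/569 = 0.6028

0.6028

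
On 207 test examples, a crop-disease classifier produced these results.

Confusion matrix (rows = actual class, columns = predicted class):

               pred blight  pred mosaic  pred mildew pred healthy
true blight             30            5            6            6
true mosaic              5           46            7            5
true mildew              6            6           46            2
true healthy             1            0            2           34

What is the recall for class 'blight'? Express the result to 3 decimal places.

0.638

One-vs-rest for 'blight': TP = diagonal; FP = other classes predicted 'blight'; FN = 'blight' predicted as other.
recall = TP/(TP+FN).
blight: TP=30, FN=5+6+6=17 → 30/47 = 0.6383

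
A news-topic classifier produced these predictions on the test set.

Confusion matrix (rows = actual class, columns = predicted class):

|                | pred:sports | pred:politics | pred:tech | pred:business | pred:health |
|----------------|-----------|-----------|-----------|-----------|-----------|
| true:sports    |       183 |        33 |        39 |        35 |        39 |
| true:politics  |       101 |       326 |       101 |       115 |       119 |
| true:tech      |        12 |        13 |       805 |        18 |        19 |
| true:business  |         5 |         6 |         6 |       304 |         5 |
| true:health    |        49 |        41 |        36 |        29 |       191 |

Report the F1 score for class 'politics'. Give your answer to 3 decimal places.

0.552

Take TP from the diagonal, FP from the rest of the 'politics' prediction marginal, FN from the rest of the 'politics' actual marginal.
F1 score = 2·TP/(2·TP+FP+FN).
politics: TP=326, FP=33+13+6+41=93, FN=101+101+115+119=436 → 652/1181 = 0.5521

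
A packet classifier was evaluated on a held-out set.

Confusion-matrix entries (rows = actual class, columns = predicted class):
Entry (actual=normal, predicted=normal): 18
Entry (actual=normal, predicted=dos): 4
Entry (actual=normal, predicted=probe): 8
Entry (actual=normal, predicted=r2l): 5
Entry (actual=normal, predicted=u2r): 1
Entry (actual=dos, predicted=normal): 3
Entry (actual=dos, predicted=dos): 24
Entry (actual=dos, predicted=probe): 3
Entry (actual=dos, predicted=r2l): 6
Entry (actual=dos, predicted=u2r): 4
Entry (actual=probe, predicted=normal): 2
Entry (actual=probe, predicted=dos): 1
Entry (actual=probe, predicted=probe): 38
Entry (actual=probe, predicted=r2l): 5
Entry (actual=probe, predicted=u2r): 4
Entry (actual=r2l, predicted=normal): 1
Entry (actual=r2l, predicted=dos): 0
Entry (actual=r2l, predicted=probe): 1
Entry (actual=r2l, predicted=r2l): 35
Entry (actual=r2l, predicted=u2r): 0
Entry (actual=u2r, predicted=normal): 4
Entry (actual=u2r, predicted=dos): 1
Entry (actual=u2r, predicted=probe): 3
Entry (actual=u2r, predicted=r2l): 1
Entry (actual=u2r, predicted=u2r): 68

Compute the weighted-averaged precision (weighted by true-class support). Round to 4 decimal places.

Per-class precision (TP/(TP+FP)):
  normal: TP=18, FP=3+2+1+4=10 → 18/28 = 0.64286
  dos: TP=24, FP=4+1+0+1=6 → 24/30 = 0.80000
  probe: TP=38, FP=8+3+1+3=15 → 38/53 = 0.71698
  r2l: TP=35, FP=5+6+5+1=17 → 35/52 = 0.67308
  u2r: TP=68, FP=1+4+4+0=9 → 68/77 = 0.88312
Weighted-precision = Σ (supportᵢ/N)·precisionᵢ with N=240: (36/240)·0.64286 + (40/240)·0.80000 + (50/240)·0.71698 + (37/240)·0.67308 + (77/240)·0.88312 = 0.7662

0.7662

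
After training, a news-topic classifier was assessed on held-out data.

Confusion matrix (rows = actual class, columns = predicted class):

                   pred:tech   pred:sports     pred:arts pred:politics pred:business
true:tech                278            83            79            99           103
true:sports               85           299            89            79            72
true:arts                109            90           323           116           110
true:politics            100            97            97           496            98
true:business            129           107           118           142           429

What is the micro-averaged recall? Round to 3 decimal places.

Micro-averaging pools counts across classes: ΣTP=1825, ΣFP=2002, ΣFN=2002.
Micro-recall = TP/(TP+FN) on pooled counts = 0.477 (equals overall accuracy in single-label multiclass).

0.477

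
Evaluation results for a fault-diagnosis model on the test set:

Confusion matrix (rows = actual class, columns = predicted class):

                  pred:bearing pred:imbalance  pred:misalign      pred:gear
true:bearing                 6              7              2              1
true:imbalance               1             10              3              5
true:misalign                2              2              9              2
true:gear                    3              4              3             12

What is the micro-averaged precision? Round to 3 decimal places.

0.514

Micro-averaging pools counts across classes: ΣTP=37, ΣFP=35, ΣFN=35.
Micro-precision = TP/(TP+FP) on pooled counts = 0.514 (equals overall accuracy in single-label multiclass).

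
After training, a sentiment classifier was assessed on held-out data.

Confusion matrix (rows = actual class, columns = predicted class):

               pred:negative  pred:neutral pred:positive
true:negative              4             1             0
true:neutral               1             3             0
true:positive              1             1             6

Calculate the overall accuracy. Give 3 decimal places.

0.765

Accuracy = trace / total = (4+3+6=13) / 17 = 13/17 = 0.765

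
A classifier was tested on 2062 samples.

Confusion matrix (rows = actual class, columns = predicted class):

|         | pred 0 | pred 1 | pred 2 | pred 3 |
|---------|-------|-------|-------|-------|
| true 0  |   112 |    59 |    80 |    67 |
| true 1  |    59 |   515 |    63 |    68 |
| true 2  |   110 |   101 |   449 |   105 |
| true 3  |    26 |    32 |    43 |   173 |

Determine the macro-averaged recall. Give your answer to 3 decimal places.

0.575

Per-class recall (TP/(TP+FN)):
  0: TP=112, FN=59+80+67=206 → 112/318 = 0.3522
  1: TP=515, FN=59+63+68=190 → 515/705 = 0.7305
  2: TP=449, FN=110+101+105=316 → 449/765 = 0.5869
  3: TP=173, FN=26+32+43=101 → 173/274 = 0.6314
Macro-recall = mean = (0.3522 + 0.7305 + 0.5869 + 0.6314) / 4 = 0.575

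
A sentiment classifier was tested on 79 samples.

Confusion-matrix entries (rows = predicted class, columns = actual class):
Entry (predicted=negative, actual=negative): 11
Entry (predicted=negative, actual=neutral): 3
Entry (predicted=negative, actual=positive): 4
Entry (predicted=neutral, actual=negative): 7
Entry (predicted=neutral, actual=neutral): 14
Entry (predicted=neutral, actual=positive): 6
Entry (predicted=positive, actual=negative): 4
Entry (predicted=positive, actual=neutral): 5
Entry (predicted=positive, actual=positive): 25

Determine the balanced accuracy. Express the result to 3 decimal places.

Balanced accuracy = mean of per-class recall.
  negative: recall = 11/22 = 0.5000
  neutral: recall = 14/22 = 0.6364
  positive: recall = 25/35 = 0.7143
Mean = (0.5000 + 0.6364 + 0.7143) / 3 = 0.617

0.617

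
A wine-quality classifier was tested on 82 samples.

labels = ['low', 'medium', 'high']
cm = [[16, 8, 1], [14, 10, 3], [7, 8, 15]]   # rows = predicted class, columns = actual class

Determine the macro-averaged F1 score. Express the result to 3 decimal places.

Per-class F1 score (2·TP/(2·TP+FP+FN)):
  low: TP=16, FP=8+1=9, FN=14+7=21 → 32/62 = 0.5161
  medium: TP=10, FP=14+3=17, FN=8+8=16 → 20/53 = 0.3774
  high: TP=15, FP=7+8=15, FN=1+3=4 → 30/49 = 0.6122
Macro-F1 score = mean = (0.5161 + 0.3774 + 0.6122) / 3 = 0.502

0.502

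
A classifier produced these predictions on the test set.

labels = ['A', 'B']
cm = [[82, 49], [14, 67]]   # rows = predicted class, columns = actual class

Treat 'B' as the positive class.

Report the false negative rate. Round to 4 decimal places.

0.4224

FNR = FN/(FN+TP) = 49/(49+67) = 0.4224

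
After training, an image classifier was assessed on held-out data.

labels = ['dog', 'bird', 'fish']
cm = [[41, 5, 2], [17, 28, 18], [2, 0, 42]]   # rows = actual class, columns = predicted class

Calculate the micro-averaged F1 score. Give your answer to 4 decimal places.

0.7161

Micro-averaging pools counts across classes: ΣTP=111, ΣFP=44, ΣFN=44.
Micro-F1 score = 2·TP/(2·TP+FP+FN) on pooled counts = 0.7161 (equals overall accuracy in single-label multiclass).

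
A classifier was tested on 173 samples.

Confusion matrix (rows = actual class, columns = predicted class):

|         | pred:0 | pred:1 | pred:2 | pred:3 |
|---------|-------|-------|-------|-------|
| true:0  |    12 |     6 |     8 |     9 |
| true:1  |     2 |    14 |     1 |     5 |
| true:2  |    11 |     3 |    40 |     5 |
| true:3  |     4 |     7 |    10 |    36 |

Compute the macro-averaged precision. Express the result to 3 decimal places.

Per-class precision (TP/(TP+FP)):
  0: TP=12, FP=2+11+4=17 → 12/29 = 0.4138
  1: TP=14, FP=6+3+7=16 → 14/30 = 0.4667
  2: TP=40, FP=8+1+10=19 → 40/59 = 0.6780
  3: TP=36, FP=9+5+5=19 → 36/55 = 0.6545
Macro-precision = mean = (0.4138 + 0.4667 + 0.6780 + 0.6545) / 4 = 0.553

0.553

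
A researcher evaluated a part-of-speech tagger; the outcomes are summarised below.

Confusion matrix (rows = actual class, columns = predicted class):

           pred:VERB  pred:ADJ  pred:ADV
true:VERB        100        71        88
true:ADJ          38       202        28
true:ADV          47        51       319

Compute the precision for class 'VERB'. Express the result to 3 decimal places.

0.541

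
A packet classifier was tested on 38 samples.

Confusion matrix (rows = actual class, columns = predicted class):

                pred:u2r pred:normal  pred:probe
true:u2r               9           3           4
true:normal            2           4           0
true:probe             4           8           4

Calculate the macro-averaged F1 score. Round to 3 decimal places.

Per-class F1 score (2·TP/(2·TP+FP+FN)):
  u2r: TP=9, FP=2+4=6, FN=3+4=7 → 18/31 = 0.5806
  normal: TP=4, FP=3+8=11, FN=2+0=2 → 8/21 = 0.3810
  probe: TP=4, FP=4+0=4, FN=4+8=12 → 8/24 = 0.3333
Macro-F1 score = mean = (0.5806 + 0.3810 + 0.3333) / 3 = 0.432

0.432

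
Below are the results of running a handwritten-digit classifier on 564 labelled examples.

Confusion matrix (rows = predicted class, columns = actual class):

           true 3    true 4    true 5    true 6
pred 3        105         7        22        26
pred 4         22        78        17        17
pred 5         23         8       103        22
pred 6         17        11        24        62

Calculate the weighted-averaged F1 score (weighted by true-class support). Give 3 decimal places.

0.615

Per-class F1 score (2·TP/(2·TP+FP+FN)):
  3: TP=105, FP=7+22+26=55, FN=22+23+17=62 → 210/327 = 0.6422
  4: TP=78, FP=22+17+17=56, FN=7+8+11=26 → 156/238 = 0.6555
  5: TP=103, FP=23+8+22=53, FN=22+17+24=63 → 206/322 = 0.6398
  6: TP=62, FP=17+11+24=52, FN=26+17+22=65 → 124/241 = 0.5145
Weighted-F1 score = Σ (supportᵢ/N)·F1 scoreᵢ with N=564: (167/564)·0.6422 + (104/564)·0.6555 + (166/564)·0.6398 + (127/564)·0.5145 = 0.615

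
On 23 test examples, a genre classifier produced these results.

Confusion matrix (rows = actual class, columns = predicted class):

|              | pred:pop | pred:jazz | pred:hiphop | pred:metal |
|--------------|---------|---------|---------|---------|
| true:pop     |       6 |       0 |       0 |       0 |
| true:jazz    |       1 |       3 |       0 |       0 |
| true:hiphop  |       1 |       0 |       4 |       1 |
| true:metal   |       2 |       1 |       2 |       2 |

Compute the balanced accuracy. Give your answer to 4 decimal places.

0.6756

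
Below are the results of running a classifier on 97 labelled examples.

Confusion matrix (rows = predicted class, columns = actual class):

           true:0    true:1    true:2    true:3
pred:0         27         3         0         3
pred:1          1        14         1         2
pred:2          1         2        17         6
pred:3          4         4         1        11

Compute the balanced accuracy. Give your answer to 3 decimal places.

0.705

Balanced accuracy = mean of per-class recall.
  0: recall = 27/33 = 0.8182
  1: recall = 14/23 = 0.6087
  2: recall = 17/19 = 0.8947
  3: recall = 11/22 = 0.5000
Mean = (0.8182 + 0.6087 + 0.8947 + 0.5000) / 4 = 0.705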